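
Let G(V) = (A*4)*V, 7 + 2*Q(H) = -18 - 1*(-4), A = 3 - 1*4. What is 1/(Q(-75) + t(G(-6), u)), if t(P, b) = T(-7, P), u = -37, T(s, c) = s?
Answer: -2/35 ≈ -0.057143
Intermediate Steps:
A = -1 (A = 3 - 4 = -1)
Q(H) = -21/2 (Q(H) = -7/2 + (-18 - 1*(-4))/2 = -7/2 + (-18 + 4)/2 = -7/2 + (½)*(-14) = -7/2 - 7 = -21/2)
G(V) = -4*V (G(V) = (-1*4)*V = -4*V)
t(P, b) = -7
1/(Q(-75) + t(G(-6), u)) = 1/(-21/2 - 7) = 1/(-35/2) = -2/35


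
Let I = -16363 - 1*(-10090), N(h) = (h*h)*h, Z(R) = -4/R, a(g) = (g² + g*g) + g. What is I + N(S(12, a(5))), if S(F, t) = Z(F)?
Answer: -169372/27 ≈ -6273.0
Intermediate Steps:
a(g) = g + 2*g² (a(g) = (g² + g²) + g = 2*g² + g = g + 2*g²)
S(F, t) = -4/F
N(h) = h³ (N(h) = h²*h = h³)
I = -6273 (I = -16363 + 10090 = -6273)
I + N(S(12, a(5))) = -6273 + (-4/12)³ = -6273 + (-4*1/12)³ = -6273 + (-⅓)³ = -6273 - 1/27 = -169372/27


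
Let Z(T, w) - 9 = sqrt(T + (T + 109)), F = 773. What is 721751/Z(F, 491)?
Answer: -6495759/1574 + 721751*sqrt(1655)/1574 ≈ 14528.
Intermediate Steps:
Z(T, w) = 9 + sqrt(109 + 2*T) (Z(T, w) = 9 + sqrt(T + (T + 109)) = 9 + sqrt(T + (109 + T)) = 9 + sqrt(109 + 2*T))
721751/Z(F, 491) = 721751/(9 + sqrt(109 + 2*773)) = 721751/(9 + sqrt(109 + 1546)) = 721751/(9 + sqrt(1655))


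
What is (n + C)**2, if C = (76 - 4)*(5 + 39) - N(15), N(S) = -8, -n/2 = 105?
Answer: 8797156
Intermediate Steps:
n = -210 (n = -2*105 = -210)
C = 3176 (C = (76 - 4)*(5 + 39) - 1*(-8) = 72*44 + 8 = 3168 + 8 = 3176)
(n + C)**2 = (-210 + 3176)**2 = 2966**2 = 8797156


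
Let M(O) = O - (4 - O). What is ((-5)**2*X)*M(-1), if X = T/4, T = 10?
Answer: -375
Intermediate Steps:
X = 5/2 (X = 10/4 = 10*(1/4) = 5/2 ≈ 2.5000)
M(O) = -4 + 2*O (M(O) = O + (-4 + O) = -4 + 2*O)
((-5)**2*X)*M(-1) = ((-5)**2*(5/2))*(-4 + 2*(-1)) = (25*(5/2))*(-4 - 2) = (125/2)*(-6) = -375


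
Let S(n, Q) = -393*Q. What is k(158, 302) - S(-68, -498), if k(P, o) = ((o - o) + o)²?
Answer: -104510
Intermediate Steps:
k(P, o) = o² (k(P, o) = (0 + o)² = o²)
k(158, 302) - S(-68, -498) = 302² - (-393)*(-498) = 91204 - 1*195714 = 91204 - 195714 = -104510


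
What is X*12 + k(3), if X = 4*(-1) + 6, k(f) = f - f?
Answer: 24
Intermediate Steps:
k(f) = 0
X = 2 (X = -4 + 6 = 2)
X*12 + k(3) = 2*12 + 0 = 24 + 0 = 24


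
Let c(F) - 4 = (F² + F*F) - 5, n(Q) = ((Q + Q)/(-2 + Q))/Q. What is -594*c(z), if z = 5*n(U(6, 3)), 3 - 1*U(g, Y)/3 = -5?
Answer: 3834/11 ≈ 348.55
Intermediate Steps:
U(g, Y) = 24 (U(g, Y) = 9 - 3*(-5) = 9 + 15 = 24)
n(Q) = 2/(-2 + Q) (n(Q) = ((2*Q)/(-2 + Q))/Q = (2*Q/(-2 + Q))/Q = 2/(-2 + Q))
z = 5/11 (z = 5*(2/(-2 + 24)) = 5*(2/22) = 5*(2*(1/22)) = 5*(1/11) = 5/11 ≈ 0.45455)
c(F) = -1 + 2*F² (c(F) = 4 + ((F² + F*F) - 5) = 4 + ((F² + F²) - 5) = 4 + (2*F² - 5) = 4 + (-5 + 2*F²) = -1 + 2*F²)
-594*c(z) = -594*(-1 + 2*(5/11)²) = -594*(-1 + 2*(25/121)) = -594*(-1 + 50/121) = -594*(-71/121) = 3834/11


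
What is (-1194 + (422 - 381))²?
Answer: 1329409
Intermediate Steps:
(-1194 + (422 - 381))² = (-1194 + 41)² = (-1153)² = 1329409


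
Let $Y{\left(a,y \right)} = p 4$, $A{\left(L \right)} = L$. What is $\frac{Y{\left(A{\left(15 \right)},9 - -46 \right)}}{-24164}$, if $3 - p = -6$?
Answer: $- \frac{9}{6041} \approx -0.0014898$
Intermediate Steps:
$p = 9$ ($p = 3 - -6 = 3 + 6 = 9$)
$Y{\left(a,y \right)} = 36$ ($Y{\left(a,y \right)} = 9 \cdot 4 = 36$)
$\frac{Y{\left(A{\left(15 \right)},9 - -46 \right)}}{-24164} = \frac{36}{-24164} = 36 \left(- \frac{1}{24164}\right) = - \frac{9}{6041}$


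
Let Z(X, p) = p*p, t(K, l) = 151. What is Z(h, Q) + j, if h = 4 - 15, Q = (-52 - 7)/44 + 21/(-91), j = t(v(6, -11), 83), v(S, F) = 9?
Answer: 50212985/327184 ≈ 153.47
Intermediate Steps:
j = 151
Q = -899/572 (Q = -59*1/44 + 21*(-1/91) = -59/44 - 3/13 = -899/572 ≈ -1.5717)
h = -11
Z(X, p) = p²
Z(h, Q) + j = (-899/572)² + 151 = 808201/327184 + 151 = 50212985/327184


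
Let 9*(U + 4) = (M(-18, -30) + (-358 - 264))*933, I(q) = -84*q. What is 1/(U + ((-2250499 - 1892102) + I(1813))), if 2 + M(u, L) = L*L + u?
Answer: -1/4268151 ≈ -2.3429e-7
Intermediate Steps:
M(u, L) = -2 + u + L² (M(u, L) = -2 + (L*L + u) = -2 + (L² + u) = -2 + (u + L²) = -2 + u + L²)
U = 26742 (U = -4 + (((-2 - 18 + (-30)²) + (-358 - 264))*933)/9 = -4 + (((-2 - 18 + 900) - 622)*933)/9 = -4 + ((880 - 622)*933)/9 = -4 + (258*933)/9 = -4 + (⅑)*240714 = -4 + 26746 = 26742)
1/(U + ((-2250499 - 1892102) + I(1813))) = 1/(26742 + ((-2250499 - 1892102) - 84*1813)) = 1/(26742 + (-4142601 - 152292)) = 1/(26742 - 4294893) = 1/(-4268151) = -1/4268151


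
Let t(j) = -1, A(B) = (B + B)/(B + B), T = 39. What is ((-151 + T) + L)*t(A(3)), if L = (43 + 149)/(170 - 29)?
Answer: 5200/47 ≈ 110.64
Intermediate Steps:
A(B) = 1 (A(B) = (2*B)/((2*B)) = (2*B)*(1/(2*B)) = 1)
L = 64/47 (L = 192/141 = 192*(1/141) = 64/47 ≈ 1.3617)
((-151 + T) + L)*t(A(3)) = ((-151 + 39) + 64/47)*(-1) = (-112 + 64/47)*(-1) = -5200/47*(-1) = 5200/47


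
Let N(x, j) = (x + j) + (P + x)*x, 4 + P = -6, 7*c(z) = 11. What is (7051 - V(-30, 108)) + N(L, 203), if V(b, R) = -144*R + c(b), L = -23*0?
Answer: 159631/7 ≈ 22804.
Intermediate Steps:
c(z) = 11/7 (c(z) = (⅐)*11 = 11/7)
L = 0
P = -10 (P = -4 - 6 = -10)
V(b, R) = 11/7 - 144*R (V(b, R) = -144*R + 11/7 = 11/7 - 144*R)
N(x, j) = j + x + x*(-10 + x) (N(x, j) = (x + j) + (-10 + x)*x = (j + x) + x*(-10 + x) = j + x + x*(-10 + x))
(7051 - V(-30, 108)) + N(L, 203) = (7051 - (11/7 - 144*108)) + (203 + 0² - 9*0) = (7051 - (11/7 - 15552)) + (203 + 0 + 0) = (7051 - 1*(-108853/7)) + 203 = (7051 + 108853/7) + 203 = 158210/7 + 203 = 159631/7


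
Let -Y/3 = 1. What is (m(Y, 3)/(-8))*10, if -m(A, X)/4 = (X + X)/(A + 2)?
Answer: -30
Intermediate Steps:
Y = -3 (Y = -3*1 = -3)
m(A, X) = -8*X/(2 + A) (m(A, X) = -4*(X + X)/(A + 2) = -4*2*X/(2 + A) = -8*X/(2 + A))
(m(Y, 3)/(-8))*10 = (-8*3/(2 - 3)/(-8))*10 = (-8*3/(-1)*(-⅛))*10 = (-8*3*(-1)*(-⅛))*10 = (24*(-⅛))*10 = -3*10 = -30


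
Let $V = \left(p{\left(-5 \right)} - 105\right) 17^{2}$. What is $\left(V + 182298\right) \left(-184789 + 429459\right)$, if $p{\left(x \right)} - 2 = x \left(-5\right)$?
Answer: $39087500520$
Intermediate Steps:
$p{\left(x \right)} = 2 - 5 x$ ($p{\left(x \right)} = 2 + x \left(-5\right) = 2 - 5 x$)
$V = -22542$ ($V = \left(\left(2 - -25\right) - 105\right) 17^{2} = \left(\left(2 + 25\right) - 105\right) 289 = \left(27 - 105\right) 289 = \left(-78\right) 289 = -22542$)
$\left(V + 182298\right) \left(-184789 + 429459\right) = \left(-22542 + 182298\right) \left(-184789 + 429459\right) = 159756 \cdot 244670 = 39087500520$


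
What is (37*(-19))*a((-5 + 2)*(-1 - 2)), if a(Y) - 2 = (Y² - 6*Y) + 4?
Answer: -23199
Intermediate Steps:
a(Y) = 6 + Y² - 6*Y (a(Y) = 2 + ((Y² - 6*Y) + 4) = 2 + (4 + Y² - 6*Y) = 6 + Y² - 6*Y)
(37*(-19))*a((-5 + 2)*(-1 - 2)) = (37*(-19))*(6 + ((-5 + 2)*(-1 - 2))² - 6*(-5 + 2)*(-1 - 2)) = -703*(6 + (-3*(-3))² - (-18)*(-3)) = -703*(6 + 9² - 6*9) = -703*(6 + 81 - 54) = -703*33 = -23199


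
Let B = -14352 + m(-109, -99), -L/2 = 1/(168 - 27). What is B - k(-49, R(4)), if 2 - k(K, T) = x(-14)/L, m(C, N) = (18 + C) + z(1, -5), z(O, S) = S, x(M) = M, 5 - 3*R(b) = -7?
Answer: -13463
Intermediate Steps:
L = -2/141 (L = -2/(168 - 27) = -2/141 ≈ -0.014184)
R(b) = 4 (R(b) = 5/3 - 1/3*(-7) = 5/3 + 7/3 = 4)
m(C, N) = 13 + C (m(C, N) = (18 + C) - 5 = 13 + C)
k(K, T) = -985 (k(K, T) = 2 - (-14)/(-2/141) = 2 - (-14)*(-141)/2 = 2 - 1*987 = 2 - 987 = -985)
B = -14448 (B = -14352 + (13 - 109) = -14352 - 96 = -14448)
B - k(-49, R(4)) = -14448 - 1*(-985) = -14448 + 985 = -13463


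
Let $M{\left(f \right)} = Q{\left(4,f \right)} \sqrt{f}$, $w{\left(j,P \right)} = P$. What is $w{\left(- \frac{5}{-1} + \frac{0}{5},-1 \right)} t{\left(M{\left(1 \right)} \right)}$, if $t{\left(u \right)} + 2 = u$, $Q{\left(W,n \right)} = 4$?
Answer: $-2$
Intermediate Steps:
$M{\left(f \right)} = 4 \sqrt{f}$
$t{\left(u \right)} = -2 + u$
$w{\left(- \frac{5}{-1} + \frac{0}{5},-1 \right)} t{\left(M{\left(1 \right)} \right)} = - (-2 + 4 \sqrt{1}) = - (-2 + 4 \cdot 1) = - (-2 + 4) = \left(-1\right) 2 = -2$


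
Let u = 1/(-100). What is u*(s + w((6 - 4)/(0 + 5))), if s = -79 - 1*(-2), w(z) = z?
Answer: 383/500 ≈ 0.76600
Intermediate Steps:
u = -1/100 ≈ -0.010000
s = -77 (s = -79 + 2 = -77)
u*(s + w((6 - 4)/(0 + 5))) = -(-77 + (6 - 4)/(0 + 5))/100 = -(-77 + 2/5)/100 = -(-77 + 2*(⅕))/100 = -(-77 + ⅖)/100 = -1/100*(-383/5) = 383/500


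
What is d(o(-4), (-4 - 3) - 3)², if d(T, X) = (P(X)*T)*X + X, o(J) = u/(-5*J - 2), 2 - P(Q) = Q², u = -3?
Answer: 270400/9 ≈ 30044.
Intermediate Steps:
P(Q) = 2 - Q²
o(J) = -3/(-2 - 5*J) (o(J) = -3/(-5*J - 2) = -3/(-2 - 5*J))
d(T, X) = X + T*X*(2 - X²) (d(T, X) = ((2 - X²)*T)*X + X = (T*(2 - X²))*X + X = T*X*(2 - X²) + X = X + T*X*(2 - X²))
d(o(-4), (-4 - 3) - 3)² = (-((-4 - 3) - 3)*(-1 + (3/(2 + 5*(-4)))*(-2 + ((-4 - 3) - 3)²)))² = (-(-7 - 3)*(-1 + (3/(2 - 20))*(-2 + (-7 - 3)²)))² = (-1*(-10)*(-1 + (3/(-18))*(-2 + (-10)²)))² = (-1*(-10)*(-1 + (3*(-1/18))*(-2 + 100)))² = (-1*(-10)*(-1 - ⅙*98))² = (-1*(-10)*(-1 - 49/3))² = (-1*(-10)*(-52/3))² = (-520/3)² = 270400/9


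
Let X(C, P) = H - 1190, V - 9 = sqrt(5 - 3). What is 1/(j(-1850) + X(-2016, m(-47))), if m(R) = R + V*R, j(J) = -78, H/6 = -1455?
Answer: -1/9998 ≈ -0.00010002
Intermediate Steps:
H = -8730 (H = 6*(-1455) = -8730)
V = 9 + sqrt(2) (V = 9 + sqrt(5 - 3) = 9 + sqrt(2) ≈ 10.414)
m(R) = R + R*(9 + sqrt(2)) (m(R) = R + (9 + sqrt(2))*R = R + R*(9 + sqrt(2)))
X(C, P) = -9920 (X(C, P) = -8730 - 1190 = -9920)
1/(j(-1850) + X(-2016, m(-47))) = 1/(-78 - 9920) = 1/(-9998) = -1/9998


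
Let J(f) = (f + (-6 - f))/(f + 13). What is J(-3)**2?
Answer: 9/25 ≈ 0.36000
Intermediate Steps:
J(f) = -6/(13 + f)
J(-3)**2 = (-6/(13 - 3))**2 = (-6/10)**2 = (-6*1/10)**2 = (-3/5)**2 = 9/25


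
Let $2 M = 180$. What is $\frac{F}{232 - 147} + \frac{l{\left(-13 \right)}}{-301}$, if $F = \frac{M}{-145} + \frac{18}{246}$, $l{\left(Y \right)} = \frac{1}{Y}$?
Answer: $- \frac{2446298}{395467345} \approx -0.0061858$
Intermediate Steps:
$M = 90$ ($M = \frac{1}{2} \cdot 180 = 90$)
$F = - \frac{651}{1189}$ ($F = \frac{90}{-145} + \frac{18}{246} = 90 \left(- \frac{1}{145}\right) + 18 \cdot \frac{1}{246} = - \frac{18}{29} + \frac{3}{41} = - \frac{651}{1189} \approx -0.54752$)
$\frac{F}{232 - 147} + \frac{l{\left(-13 \right)}}{-301} = - \frac{651}{1189 \left(232 - 147\right)} + \frac{1}{\left(-13\right) \left(-301\right)} = - \frac{651}{1189 \left(232 - 147\right)} - - \frac{1}{3913} = - \frac{651}{1189 \cdot 85} + \frac{1}{3913} = \left(- \frac{651}{1189}\right) \frac{1}{85} + \frac{1}{3913} = - \frac{651}{101065} + \frac{1}{3913} = - \frac{2446298}{395467345}$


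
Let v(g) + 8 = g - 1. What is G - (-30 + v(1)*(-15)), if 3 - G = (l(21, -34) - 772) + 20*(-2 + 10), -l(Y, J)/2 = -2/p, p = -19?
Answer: 9979/19 ≈ 525.21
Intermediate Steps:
l(Y, J) = -4/19 (l(Y, J) = -(-4)/(-19) = -(-4)*(-1)/19 = -2*2/19 = -4/19)
v(g) = -9 + g (v(g) = -8 + (g - 1) = -8 + (-1 + g) = -9 + g)
G = 11689/19 (G = 3 - ((-4/19 - 772) + 20*(-2 + 10)) = 3 - (-14672/19 + 20*8) = 3 - (-14672/19 + 160) = 3 - 1*(-11632/19) = 3 + 11632/19 = 11689/19 ≈ 615.21)
G - (-30 + v(1)*(-15)) = 11689/19 - (-30 + (-9 + 1)*(-15)) = 11689/19 - (-30 - 8*(-15)) = 11689/19 - (-30 + 120) = 11689/19 - 1*90 = 11689/19 - 90 = 9979/19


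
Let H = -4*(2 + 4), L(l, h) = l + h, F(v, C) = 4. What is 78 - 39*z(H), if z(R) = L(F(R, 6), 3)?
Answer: -195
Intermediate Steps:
L(l, h) = h + l
H = -24 (H = -4*6 = -24)
z(R) = 7 (z(R) = 3 + 4 = 7)
78 - 39*z(H) = 78 - 39*7 = 78 - 273 = -195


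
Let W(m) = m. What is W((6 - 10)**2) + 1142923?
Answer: 1142939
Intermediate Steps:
W((6 - 10)**2) + 1142923 = (6 - 10)**2 + 1142923 = (-4)**2 + 1142923 = 16 + 1142923 = 1142939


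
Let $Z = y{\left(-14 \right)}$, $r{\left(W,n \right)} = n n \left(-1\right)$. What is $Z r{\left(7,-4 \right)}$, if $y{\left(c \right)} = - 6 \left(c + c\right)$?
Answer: $-2688$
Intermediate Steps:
$y{\left(c \right)} = - 12 c$ ($y{\left(c \right)} = - 6 \cdot 2 c = - 12 c$)
$r{\left(W,n \right)} = - n^{2}$ ($r{\left(W,n \right)} = n^{2} \left(-1\right) = - n^{2}$)
$Z = 168$ ($Z = \left(-12\right) \left(-14\right) = 168$)
$Z r{\left(7,-4 \right)} = 168 \left(- \left(-4\right)^{2}\right) = 168 \left(\left(-1\right) 16\right) = 168 \left(-16\right) = -2688$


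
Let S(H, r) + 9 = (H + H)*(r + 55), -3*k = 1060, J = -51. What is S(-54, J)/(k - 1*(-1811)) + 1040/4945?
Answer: -398863/4324897 ≈ -0.092225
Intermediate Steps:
k = -1060/3 (k = -1/3*1060 = -1060/3 ≈ -353.33)
S(H, r) = -9 + 2*H*(55 + r) (S(H, r) = -9 + (H + H)*(r + 55) = -9 + (2*H)*(55 + r) = -9 + 2*H*(55 + r))
S(-54, J)/(k - 1*(-1811)) + 1040/4945 = (-9 + 110*(-54) + 2*(-54)*(-51))/(-1060/3 - 1*(-1811)) + 1040/4945 = (-9 - 5940 + 5508)/(-1060/3 + 1811) + 1040*(1/4945) = -441/4373/3 + 208/989 = -441*3/4373 + 208/989 = -1323/4373 + 208/989 = -398863/4324897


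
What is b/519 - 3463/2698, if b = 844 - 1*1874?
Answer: -4576237/1400262 ≈ -3.2681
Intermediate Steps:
b = -1030 (b = 844 - 1874 = -1030)
b/519 - 3463/2698 = -1030/519 - 3463/2698 = -4576237/1400262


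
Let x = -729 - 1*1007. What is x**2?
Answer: 3013696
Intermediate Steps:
x = -1736 (x = -729 - 1007 = -1736)
x**2 = (-1736)**2 = 3013696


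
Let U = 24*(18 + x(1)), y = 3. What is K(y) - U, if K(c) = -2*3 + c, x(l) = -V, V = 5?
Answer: -315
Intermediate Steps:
x(l) = -5 (x(l) = -1*5 = -5)
K(c) = -6 + c
U = 312 (U = 24*(18 - 5) = 24*13 = 312)
K(y) - U = (-6 + 3) - 1*312 = -3 - 312 = -315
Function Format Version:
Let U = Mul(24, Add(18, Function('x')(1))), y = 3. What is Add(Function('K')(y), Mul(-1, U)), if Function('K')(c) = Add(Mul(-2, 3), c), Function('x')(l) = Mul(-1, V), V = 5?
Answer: -315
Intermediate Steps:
Function('x')(l) = -5 (Function('x')(l) = Mul(-1, 5) = -5)
Function('K')(c) = Add(-6, c)
U = 312 (U = Mul(24, Add(18, -5)) = Mul(24, 13) = 312)
Add(Function('K')(y), Mul(-1, U)) = Add(Add(-6, 3), Mul(-1, 312)) = Add(-3, -312) = -315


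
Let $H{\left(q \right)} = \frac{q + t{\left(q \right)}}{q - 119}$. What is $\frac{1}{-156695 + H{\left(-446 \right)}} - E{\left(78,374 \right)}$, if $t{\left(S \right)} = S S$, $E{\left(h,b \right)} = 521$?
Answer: $- \frac{9245785422}{17746229} \approx -521.0$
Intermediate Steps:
$t{\left(S \right)} = S^{2}$
$H{\left(q \right)} = \frac{q + q^{2}}{-119 + q}$ ($H{\left(q \right)} = \frac{q + q^{2}}{q - 119} = \frac{q + q^{2}}{-119 + q}$)
$\frac{1}{-156695 + H{\left(-446 \right)}} - E{\left(78,374 \right)} = \frac{1}{-156695 - \frac{446 \left(1 - 446\right)}{-119 - 446}} - 521 = \frac{1}{-156695 - 446 \frac{1}{-565} \left(-445\right)} - 521 = \frac{1}{-156695 - \left(- \frac{446}{565}\right) \left(-445\right)} - 521 = \frac{1}{-156695 - \frac{39694}{113}} - 521 = \frac{1}{- \frac{17746229}{113}} - 521 = - \frac{113}{17746229} - 521 = - \frac{9245785422}{17746229}$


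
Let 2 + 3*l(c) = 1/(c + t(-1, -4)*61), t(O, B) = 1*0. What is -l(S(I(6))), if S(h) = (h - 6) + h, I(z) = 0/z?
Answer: 13/18 ≈ 0.72222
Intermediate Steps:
t(O, B) = 0
I(z) = 0
S(h) = -6 + 2*h (S(h) = (-6 + h) + h = -6 + 2*h)
l(c) = -⅔ + 1/(3*c) (l(c) = -⅔ + 1/(3*(c + 0*61)) = -⅔ + 1/(3*(c + 0)) = -⅔ + 1/(3*c))
-l(S(I(6))) = -(1 - 2*(-6 + 2*0))/(3*(-6 + 2*0)) = -(1 - 2*(-6 + 0))/(3*(-6 + 0)) = -(1 - 2*(-6))/(3*(-6)) = -(-1)*(1 + 12)/(3*6) = -(-1)*13/(3*6) = -1*(-13/18) = 13/18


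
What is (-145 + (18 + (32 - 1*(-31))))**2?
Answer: 4096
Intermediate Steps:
(-145 + (18 + (32 - 1*(-31))))**2 = (-145 + (18 + (32 + 31)))**2 = (-145 + (18 + 63))**2 = (-145 + 81)**2 = (-64)**2 = 4096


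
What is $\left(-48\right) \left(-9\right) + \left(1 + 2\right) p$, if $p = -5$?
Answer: $417$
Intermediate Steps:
$\left(-48\right) \left(-9\right) + \left(1 + 2\right) p = \left(-48\right) \left(-9\right) + \left(1 + 2\right) \left(-5\right) = 432 + 3 \left(-5\right) = 432 - 15 = 417$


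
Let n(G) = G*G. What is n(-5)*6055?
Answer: 151375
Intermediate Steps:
n(G) = G²
n(-5)*6055 = (-5)²*6055 = 25*6055 = 151375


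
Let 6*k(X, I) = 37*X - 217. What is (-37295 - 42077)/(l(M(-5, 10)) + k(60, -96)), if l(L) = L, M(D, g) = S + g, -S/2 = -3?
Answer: -476232/2099 ≈ -226.89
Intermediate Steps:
S = 6 (S = -2*(-3) = 6)
M(D, g) = 6 + g
k(X, I) = -217/6 + 37*X/6 (k(X, I) = (37*X - 217)/6 = (-217 + 37*X)/6 = -217/6 + 37*X/6)
(-37295 - 42077)/(l(M(-5, 10)) + k(60, -96)) = (-37295 - 42077)/((6 + 10) + (-217/6 + (37/6)*60)) = -79372/(16 + (-217/6 + 370)) = -79372/(16 + 2003/6) = -79372/2099/6 = -79372*6/2099 = -476232/2099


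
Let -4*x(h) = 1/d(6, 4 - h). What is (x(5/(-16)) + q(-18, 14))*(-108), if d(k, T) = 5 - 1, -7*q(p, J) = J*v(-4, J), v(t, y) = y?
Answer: 12123/4 ≈ 3030.8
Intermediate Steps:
q(p, J) = -J**2/7 (q(p, J) = -J*J/7 = -J**2/7)
d(k, T) = 4
x(h) = -1/16 (x(h) = -1/4/4 = -1/4*1/4 = -1/16)
(x(5/(-16)) + q(-18, 14))*(-108) = (-1/16 - 1/7*14**2)*(-108) = (-1/16 - 1/7*196)*(-108) = (-1/16 - 28)*(-108) = -449/16*(-108) = 12123/4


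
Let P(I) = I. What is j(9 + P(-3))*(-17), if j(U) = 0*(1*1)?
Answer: 0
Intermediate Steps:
j(U) = 0 (j(U) = 0*1 = 0)
j(9 + P(-3))*(-17) = 0*(-17) = 0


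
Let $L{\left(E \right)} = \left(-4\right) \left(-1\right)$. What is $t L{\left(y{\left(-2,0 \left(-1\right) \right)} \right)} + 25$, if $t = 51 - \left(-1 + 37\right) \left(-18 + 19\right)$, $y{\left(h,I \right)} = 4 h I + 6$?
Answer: $85$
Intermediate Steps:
$y{\left(h,I \right)} = 6 + 4 I h$ ($y{\left(h,I \right)} = 4 I h + 6 = 6 + 4 I h$)
$L{\left(E \right)} = 4$
$t = 15$ ($t = 51 - 36 \cdot 1 = 51 - 36 = 15$)
$t L{\left(y{\left(-2,0 \left(-1\right) \right)} \right)} + 25 = 15 \cdot 4 + 25 = 60 + 25 = 85$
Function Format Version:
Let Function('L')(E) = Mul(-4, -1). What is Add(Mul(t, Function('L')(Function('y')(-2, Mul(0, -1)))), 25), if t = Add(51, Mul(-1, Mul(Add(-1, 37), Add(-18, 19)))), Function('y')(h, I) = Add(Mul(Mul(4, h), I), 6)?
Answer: 85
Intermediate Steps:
Function('y')(h, I) = Add(6, Mul(4, I, h)) (Function('y')(h, I) = Add(Mul(4, I, h), 6) = Add(6, Mul(4, I, h)))
Function('L')(E) = 4
t = 15 (t = Add(51, Mul(-1, Mul(36, 1))) = Add(51, Mul(-1, 36)) = Add(51, -36) = 15)
Add(Mul(t, Function('L')(Function('y')(-2, Mul(0, -1)))), 25) = Add(Mul(15, 4), 25) = Add(60, 25) = 85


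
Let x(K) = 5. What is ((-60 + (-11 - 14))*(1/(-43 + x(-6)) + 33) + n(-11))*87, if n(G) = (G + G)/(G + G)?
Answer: -9262629/38 ≈ -2.4375e+5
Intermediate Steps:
n(G) = 1 (n(G) = (2*G)/((2*G)) = (2*G)*(1/(2*G)) = 1)
((-60 + (-11 - 14))*(1/(-43 + x(-6)) + 33) + n(-11))*87 = ((-60 + (-11 - 14))*(1/(-43 + 5) + 33) + 1)*87 = ((-60 - 25)*(1/(-38) + 33) + 1)*87 = (-85*(-1/38 + 33) + 1)*87 = (-85*1253/38 + 1)*87 = (-106505/38 + 1)*87 = -106467/38*87 = -9262629/38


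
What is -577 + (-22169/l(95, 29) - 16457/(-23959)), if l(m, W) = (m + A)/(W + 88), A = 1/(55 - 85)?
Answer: -271952126632/9751313 ≈ -27889.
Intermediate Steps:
A = -1/30 (A = 1/(-30) = -1/30 ≈ -0.033333)
l(m, W) = (-1/30 + m)/(88 + W) (l(m, W) = (m - 1/30)/(W + 88) = (-1/30 + m)/(88 + W))
-577 + (-22169/l(95, 29) - 16457/(-23959)) = -577 + (-22169*(88 + 29)/(-1/30 + 95) - 16457/(-23959)) = -577 + (-22169/((2849/30)/117) - 16457*(-1/23959)) = -577 + (-22169/((1/117)*(2849/30)) + 16457/23959) = -577 + (-22169/2849/3510 + 16457/23959) = -577 + (-22169*3510/2849 + 16457/23959) = -577 + (-11116170/407 + 16457/23959) = -577 - 266325619031/9751313 = -271952126632/9751313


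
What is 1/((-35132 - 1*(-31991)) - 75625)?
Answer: -1/78766 ≈ -1.2696e-5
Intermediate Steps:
1/((-35132 - 1*(-31991)) - 75625) = 1/((-35132 + 31991) - 75625) = 1/(-3141 - 75625) = 1/(-78766) = -1/78766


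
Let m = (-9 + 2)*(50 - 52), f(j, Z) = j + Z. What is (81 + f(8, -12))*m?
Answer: 1078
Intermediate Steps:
f(j, Z) = Z + j
m = 14 (m = -7*(-2) = 14)
(81 + f(8, -12))*m = (81 + (-12 + 8))*14 = (81 - 4)*14 = 77*14 = 1078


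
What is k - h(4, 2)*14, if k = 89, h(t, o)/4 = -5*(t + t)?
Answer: 2329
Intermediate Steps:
h(t, o) = -40*t (h(t, o) = 4*(-5*(t + t)) = 4*(-10*t) = -40*t)
k - h(4, 2)*14 = 89 - (-40*4)*14 = 89 - (-160)*14 = 89 - 1*(-2240) = 89 + 2240 = 2329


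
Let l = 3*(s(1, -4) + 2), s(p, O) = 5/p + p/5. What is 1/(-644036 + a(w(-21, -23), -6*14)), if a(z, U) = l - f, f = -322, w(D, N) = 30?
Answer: -5/3218462 ≈ -1.5535e-6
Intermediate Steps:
s(p, O) = 5/p + p/5 (s(p, O) = 5/p + p*(1/5) = 5/p + p/5)
l = 108/5 (l = 3*((5/1 + (1/5)*1) + 2) = 3*((5*1 + 1/5) + 2) = 3*((5 + 1/5) + 2) = 3*(26/5 + 2) = 3*(36/5) = 108/5 ≈ 21.600)
a(z, U) = 1718/5 (a(z, U) = 108/5 - 1*(-322) = 108/5 + 322 = 1718/5)
1/(-644036 + a(w(-21, -23), -6*14)) = 1/(-644036 + 1718/5) = 1/(-3218462/5) = -5/3218462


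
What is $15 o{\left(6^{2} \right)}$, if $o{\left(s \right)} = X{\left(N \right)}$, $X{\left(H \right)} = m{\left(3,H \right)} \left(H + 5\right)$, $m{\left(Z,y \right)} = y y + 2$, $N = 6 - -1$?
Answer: $9180$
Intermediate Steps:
$N = 7$ ($N = 6 + 1 = 7$)
$m{\left(Z,y \right)} = 2 + y^{2}$ ($m{\left(Z,y \right)} = y^{2} + 2 = 2 + y^{2}$)
$X{\left(H \right)} = \left(2 + H^{2}\right) \left(5 + H\right)$ ($X{\left(H \right)} = \left(2 + H^{2}\right) \left(H + 5\right) = \left(2 + H^{2}\right) \left(5 + H\right)$)
$o{\left(s \right)} = 612$ ($o{\left(s \right)} = \left(2 + 7^{2}\right) \left(5 + 7\right) = \left(2 + 49\right) 12 = 51 \cdot 12 = 612$)
$15 o{\left(6^{2} \right)} = 15 \cdot 612 = 9180$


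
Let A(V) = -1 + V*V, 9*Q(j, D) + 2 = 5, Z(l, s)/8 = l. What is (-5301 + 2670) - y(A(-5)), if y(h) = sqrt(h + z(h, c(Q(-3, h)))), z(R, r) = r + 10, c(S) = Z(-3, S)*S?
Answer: -2631 - sqrt(26) ≈ -2636.1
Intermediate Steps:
Z(l, s) = 8*l
Q(j, D) = 1/3 (Q(j, D) = -2/9 + (1/9)*5 = -2/9 + 5/9 = 1/3)
c(S) = -24*S (c(S) = (8*(-3))*S = -24*S)
z(R, r) = 10 + r
A(V) = -1 + V**2
y(h) = sqrt(2 + h) (y(h) = sqrt(h + (10 - 24*1/3)) = sqrt(h + (10 - 8)) = sqrt(h + 2) = sqrt(2 + h))
(-5301 + 2670) - y(A(-5)) = (-5301 + 2670) - sqrt(2 + (-1 + (-5)**2)) = -2631 - sqrt(2 + (-1 + 25)) = -2631 - sqrt(2 + 24) = -2631 - sqrt(26)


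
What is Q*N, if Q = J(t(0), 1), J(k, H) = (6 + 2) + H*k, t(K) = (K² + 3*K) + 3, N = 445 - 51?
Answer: 4334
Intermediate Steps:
N = 394
t(K) = 3 + K² + 3*K
J(k, H) = 8 + H*k
Q = 11 (Q = 8 + 1*(3 + 0² + 3*0) = 8 + 1*(3 + 0 + 0) = 8 + 1*3 = 8 + 3 = 11)
Q*N = 11*394 = 4334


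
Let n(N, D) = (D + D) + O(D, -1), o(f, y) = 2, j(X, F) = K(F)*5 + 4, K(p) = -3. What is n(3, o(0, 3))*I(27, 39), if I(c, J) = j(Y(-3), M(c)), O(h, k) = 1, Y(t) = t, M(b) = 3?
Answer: -55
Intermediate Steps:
j(X, F) = -11 (j(X, F) = -3*5 + 4 = -15 + 4 = -11)
n(N, D) = 1 + 2*D (n(N, D) = (D + D) + 1 = 2*D + 1 = 1 + 2*D)
I(c, J) = -11
n(3, o(0, 3))*I(27, 39) = (1 + 2*2)*(-11) = (1 + 4)*(-11) = 5*(-11) = -55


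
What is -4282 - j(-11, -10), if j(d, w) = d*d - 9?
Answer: -4394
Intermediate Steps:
j(d, w) = -9 + d² (j(d, w) = d² - 9 = -9 + d²)
-4282 - j(-11, -10) = -4282 - (-9 + (-11)²) = -4282 - (-9 + 121) = -4282 - 1*112 = -4282 - 112 = -4394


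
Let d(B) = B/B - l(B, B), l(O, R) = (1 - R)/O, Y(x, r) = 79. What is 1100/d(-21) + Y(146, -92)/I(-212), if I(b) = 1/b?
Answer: -697064/43 ≈ -16211.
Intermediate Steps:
l(O, R) = (1 - R)/O
d(B) = 1 - (1 - B)/B (d(B) = B/B - (1 - B)/B = 1 - (1 - B)/B)
1100/d(-21) + Y(146, -92)/I(-212) = 1100/(2 - 1/(-21)) + 79/(1/(-212)) = 1100/(2 - 1*(-1/21)) + 79/(-1/212) = 1100/(2 + 1/21) + 79*(-212) = 1100/(43/21) - 16748 = 1100*(21/43) - 16748 = 23100/43 - 16748 = -697064/43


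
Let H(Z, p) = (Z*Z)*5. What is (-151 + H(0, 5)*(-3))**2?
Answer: 22801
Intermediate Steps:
H(Z, p) = 5*Z**2 (H(Z, p) = Z**2*5 = 5*Z**2)
(-151 + H(0, 5)*(-3))**2 = (-151 + (5*0**2)*(-3))**2 = (-151 + (5*0)*(-3))**2 = (-151 + 0*(-3))**2 = (-151 + 0)**2 = (-151)**2 = 22801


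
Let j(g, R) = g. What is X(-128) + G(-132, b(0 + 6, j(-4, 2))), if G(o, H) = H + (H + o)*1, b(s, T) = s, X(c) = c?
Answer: -248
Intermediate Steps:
G(o, H) = o + 2*H (G(o, H) = H + (H + o) = o + 2*H)
X(-128) + G(-132, b(0 + 6, j(-4, 2))) = -128 + (-132 + 2*(0 + 6)) = -128 + (-132 + 2*6) = -128 + (-132 + 12) = -128 - 120 = -248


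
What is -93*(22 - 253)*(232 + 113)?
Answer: 7411635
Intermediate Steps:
-93*(22 - 253)*(232 + 113) = -(-21483)*345 = -93*(-79695) = 7411635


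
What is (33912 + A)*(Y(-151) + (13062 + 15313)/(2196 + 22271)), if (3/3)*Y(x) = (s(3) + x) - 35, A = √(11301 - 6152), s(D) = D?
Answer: -150877404432/24467 - 4449086*√5149/24467 ≈ -6.1796e+6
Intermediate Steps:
A = √5149 ≈ 71.757
Y(x) = -32 + x (Y(x) = (3 + x) - 35 = -32 + x)
(33912 + A)*(Y(-151) + (13062 + 15313)/(2196 + 22271)) = (33912 + √5149)*((-32 - 151) + (13062 + 15313)/(2196 + 22271)) = (33912 + √5149)*(-183 + 28375/24467) = (33912 + √5149)*(-4449086/24467) = -150877404432/24467 - 4449086*√5149/24467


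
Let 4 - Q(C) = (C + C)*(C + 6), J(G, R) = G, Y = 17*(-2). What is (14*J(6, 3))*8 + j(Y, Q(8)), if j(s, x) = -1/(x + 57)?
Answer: 109537/163 ≈ 672.01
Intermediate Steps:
Y = -34
Q(C) = 4 - 2*C*(6 + C) (Q(C) = 4 - (C + C)*(C + 6) = 4 - 2*C*(6 + C))
j(s, x) = -1/(57 + x)
(14*J(6, 3))*8 + j(Y, Q(8)) = (14*6)*8 - 1/(57 + (4 - 12*8 - 2*8**2)) = 84*8 - 1/(57 + (4 - 96 - 2*64)) = 672 - 1/(57 + (4 - 96 - 128)) = 672 - 1/(57 - 220) = 672 - 1/(-163) = 672 - 1*(-1/163) = 672 + 1/163 = 109537/163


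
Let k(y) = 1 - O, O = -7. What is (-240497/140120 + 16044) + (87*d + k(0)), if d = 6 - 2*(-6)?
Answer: 2468393663/140120 ≈ 17616.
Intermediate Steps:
d = 18 (d = 6 + 12 = 18)
k(y) = 8 (k(y) = 1 - 1*(-7) = 1 + 7 = 8)
(-240497/140120 + 16044) + (87*d + k(0)) = (-240497/140120 + 16044) + (87*18 + 8) = (-240497*1/140120 + 16044) + (1566 + 8) = (-240497/140120 + 16044) + 1574 = 2247844783/140120 + 1574 = 2468393663/140120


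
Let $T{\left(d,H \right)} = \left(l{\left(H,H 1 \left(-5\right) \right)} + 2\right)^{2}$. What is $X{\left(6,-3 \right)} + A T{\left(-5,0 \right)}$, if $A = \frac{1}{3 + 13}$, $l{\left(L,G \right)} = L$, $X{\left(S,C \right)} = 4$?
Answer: $\frac{17}{4} \approx 4.25$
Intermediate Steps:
$T{\left(d,H \right)} = \left(2 + H\right)^{2}$ ($T{\left(d,H \right)} = \left(H + 2\right)^{2} = \left(2 + H\right)^{2}$)
$A = \frac{1}{16} \approx 0.0625$
$X{\left(6,-3 \right)} + A T{\left(-5,0 \right)} = 4 + \frac{\left(2 + 0\right)^{2}}{16} = 4 + \frac{2^{2}}{16} = 4 + \frac{1}{16} \cdot 4 = 4 + \frac{1}{4} = \frac{17}{4}$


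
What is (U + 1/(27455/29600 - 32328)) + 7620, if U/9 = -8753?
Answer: -13617761179153/191376269 ≈ -71157.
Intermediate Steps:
U = -78777 (U = 9*(-8753) = -78777)
(U + 1/(27455/29600 - 32328)) + 7620 = (-78777 + 1/(27455/29600 - 32328)) + 7620 = (-78777 + 1/(27455*(1/29600) - 32328)) + 7620 = (-78777 + 1/(5491/5920 - 32328)) + 7620 = (-78777 + 1/(-191376269/5920)) + 7620 = (-78777 - 5920/191376269) + 7620 = -15076048348933/191376269 + 7620 = -13617761179153/191376269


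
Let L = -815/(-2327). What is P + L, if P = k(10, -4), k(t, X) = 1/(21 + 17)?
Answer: 33297/88426 ≈ 0.37655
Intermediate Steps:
L = 815/2327 (L = -815*(-1/2327) = 815/2327 ≈ 0.35024)
k(t, X) = 1/38
P = 1/38 ≈ 0.026316
P + L = 1/38 + 815/2327 = 33297/88426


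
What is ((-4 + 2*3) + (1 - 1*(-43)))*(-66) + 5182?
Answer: 2146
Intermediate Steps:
((-4 + 2*3) + (1 - 1*(-43)))*(-66) + 5182 = ((-4 + 6) + (1 + 43))*(-66) + 5182 = (2 + 44)*(-66) + 5182 = 46*(-66) + 5182 = -3036 + 5182 = 2146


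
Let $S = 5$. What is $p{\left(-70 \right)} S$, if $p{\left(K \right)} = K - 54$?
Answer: $-620$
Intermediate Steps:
$p{\left(K \right)} = -54 + K$ ($p{\left(K \right)} = K - 54 = -54 + K$)
$p{\left(-70 \right)} S = \left(-54 - 70\right) 5 = \left(-124\right) 5 = -620$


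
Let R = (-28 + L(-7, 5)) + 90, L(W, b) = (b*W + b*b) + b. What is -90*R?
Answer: -5130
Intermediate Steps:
L(W, b) = b + b² + W*b (L(W, b) = (W*b + b²) + b = (b² + W*b) + b = b + b² + W*b)
R = 57 (R = (-28 + 5*(1 - 7 + 5)) + 90 = (-28 + 5*(-1)) + 90 = (-28 - 5) + 90 = -33 + 90 = 57)
-90*R = -90*57 = -5130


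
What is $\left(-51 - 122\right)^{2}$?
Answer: $29929$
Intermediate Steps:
$\left(-51 - 122\right)^{2} = \left(-173\right)^{2} = 29929$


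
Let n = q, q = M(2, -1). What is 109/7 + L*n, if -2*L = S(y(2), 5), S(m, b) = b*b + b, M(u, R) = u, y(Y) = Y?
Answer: -101/7 ≈ -14.429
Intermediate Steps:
q = 2
S(m, b) = b + b² (S(m, b) = b² + b = b + b²)
n = 2
L = -15 (L = -5*(1 + 5)/2 = -5*6/2 = -½*30 = -15)
109/7 + L*n = 109/7 - 15*2 = 109*(⅐) - 30 = 109/7 - 30 = -101/7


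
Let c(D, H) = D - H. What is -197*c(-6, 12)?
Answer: 3546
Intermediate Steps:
-197*c(-6, 12) = -197*(-6 - 1*12) = -197*(-6 - 12) = -197*(-18) = 3546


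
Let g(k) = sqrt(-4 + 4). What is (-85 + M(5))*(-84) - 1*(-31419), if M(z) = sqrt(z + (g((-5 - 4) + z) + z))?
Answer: 38559 - 84*sqrt(10) ≈ 38293.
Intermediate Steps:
g(k) = 0 (g(k) = sqrt(0) = 0)
M(z) = sqrt(2)*sqrt(z) (M(z) = sqrt(z + (0 + z)) = sqrt(z + z) = sqrt(2*z) = sqrt(2)*sqrt(z))
(-85 + M(5))*(-84) - 1*(-31419) = (-85 + sqrt(2)*sqrt(5))*(-84) - 1*(-31419) = (-85 + sqrt(10))*(-84) + 31419 = (7140 - 84*sqrt(10)) + 31419 = 38559 - 84*sqrt(10)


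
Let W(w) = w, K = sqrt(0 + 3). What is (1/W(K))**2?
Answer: 1/3 ≈ 0.33333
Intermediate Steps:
K = sqrt(3) ≈ 1.7320
(1/W(K))**2 = (1/(sqrt(3)))**2 = (sqrt(3)/3)**2 = 1/3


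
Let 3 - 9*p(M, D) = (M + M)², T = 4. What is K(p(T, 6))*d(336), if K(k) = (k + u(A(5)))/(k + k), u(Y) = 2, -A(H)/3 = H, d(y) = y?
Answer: 7224/61 ≈ 118.43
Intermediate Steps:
A(H) = -3*H
p(M, D) = ⅓ - 4*M²/9 (p(M, D) = ⅓ - (M + M)²/9 = ⅓ - 4*M²/9)
K(k) = (2 + k)/(2*k) (K(k) = (k + 2)/(k + k) = (2 + k)/((2*k)) = (2 + k)*(1/(2*k)) = (2 + k)/(2*k))
K(p(T, 6))*d(336) = ((2 + (⅓ - 4/9*4²))/(2*(⅓ - 4/9*4²)))*336 = ((2 + (⅓ - 4/9*16))/(2*(⅓ - 4/9*16)))*336 = ((2 + (⅓ - 64/9))/(2*(⅓ - 64/9)))*336 = ((2 - 61/9)/(2*(-61/9)))*336 = ((½)*(-9/61)*(-43/9))*336 = (43/122)*336 = 7224/61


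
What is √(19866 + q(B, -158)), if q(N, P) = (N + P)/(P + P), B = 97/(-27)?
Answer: 5*√1606870191/1422 ≈ 140.95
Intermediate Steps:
B = -97/27 (B = 97*(-1/27) = -97/27 ≈ -3.5926)
q(N, P) = (N + P)/(2*P) (q(N, P) = (N + P)/((2*P)) = (N + P)*(1/(2*P)) = (N + P)/(2*P))
√(19866 + q(B, -158)) = √(19866 + (½)*(-97/27 - 158)/(-158)) = √(19866 + (½)*(-1/158)*(-4363/27)) = √(19866 + 4363/8532) = √(169501075/8532) = 5*√1606870191/1422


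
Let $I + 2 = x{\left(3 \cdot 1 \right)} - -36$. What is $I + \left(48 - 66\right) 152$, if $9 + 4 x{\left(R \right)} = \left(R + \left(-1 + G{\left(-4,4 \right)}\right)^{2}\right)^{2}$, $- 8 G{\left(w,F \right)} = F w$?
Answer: $- \frac{10801}{4} \approx -2700.3$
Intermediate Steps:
$G{\left(w,F \right)} = - \frac{F w}{8}$
$x{\left(R \right)} = - \frac{9}{4} + \frac{\left(1 + R\right)^{2}}{4}$ ($x{\left(R \right)} = - \frac{9}{4} + \frac{\left(R + \left(-1 - \frac{1}{2} \left(-4\right)\right)^{2}\right)^{2}}{4} = - \frac{9}{4} + \frac{\left(R + \left(-1 + 2\right)^{2}\right)^{2}}{4} = - \frac{9}{4} + \frac{\left(R + 1^{2}\right)^{2}}{4} = - \frac{9}{4} + \frac{\left(R + 1\right)^{2}}{4} = - \frac{9}{4} + \frac{\left(1 + R\right)^{2}}{4}$)
$I = \frac{143}{4}$ ($I = -2 - \left(- \frac{135}{4} - \frac{\left(1 + 3 \cdot 1\right)^{2}}{4}\right) = -2 + \left(\left(- \frac{9}{4} + \frac{\left(1 + 3\right)^{2}}{4}\right) + 36\right) = -2 + \left(\left(- \frac{9}{4} + \frac{4^{2}}{4}\right) + 36\right) = -2 + \left(\left(- \frac{9}{4} + \frac{1}{4} \cdot 16\right) + 36\right) = -2 + \left(\left(- \frac{9}{4} + 4\right) + 36\right) = -2 + \left(\frac{7}{4} + 36\right) = -2 + \frac{151}{4} = \frac{143}{4} \approx 35.75$)
$I + \left(48 - 66\right) 152 = \frac{143}{4} + \left(48 - 66\right) 152 = \frac{143}{4} - 2736 = - \frac{10801}{4}$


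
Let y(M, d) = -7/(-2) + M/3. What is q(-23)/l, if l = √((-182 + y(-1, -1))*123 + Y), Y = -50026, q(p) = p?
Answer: 23*I*√32010/48015 ≈ 0.085703*I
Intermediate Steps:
y(M, d) = 7/2 + M/3 (y(M, d) = -7*(-½) + M*(⅓) = 7/2 + M/3)
l = 3*I*√32010/2 (l = √((-182 + (7/2 + (⅓)*(-1)))*123 - 50026) = √((-182 + (7/2 - ⅓))*123 - 50026) = √((-182 + 19/6)*123 - 50026) = √(-1073/6*123 - 50026) = √(-43993/2 - 50026) = √(-144045/2) = 3*I*√32010/2 ≈ 268.37*I)
q(-23)/l = -23*(-I*√32010/48015) = -(-23)*I*√32010/48015 = 23*I*√32010/48015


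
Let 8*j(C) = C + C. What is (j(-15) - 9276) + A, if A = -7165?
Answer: -65779/4 ≈ -16445.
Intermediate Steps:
j(C) = C/4 (j(C) = (C + C)/8 = (2*C)/8 = C/4)
(j(-15) - 9276) + A = ((1/4)*(-15) - 9276) - 7165 = (-15/4 - 9276) - 7165 = -37119/4 - 7165 = -65779/4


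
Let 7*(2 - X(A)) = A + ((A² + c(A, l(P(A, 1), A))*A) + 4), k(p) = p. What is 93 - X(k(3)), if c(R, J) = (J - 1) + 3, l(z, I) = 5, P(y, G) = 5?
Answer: 674/7 ≈ 96.286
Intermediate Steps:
c(R, J) = 2 + J (c(R, J) = (-1 + J) + 3 = 2 + J)
X(A) = 10/7 - 8*A/7 - A²/7 (X(A) = 2 - (A + ((A² + (2 + 5)*A) + 4))/7 = 2 - (A + ((A² + 7*A) + 4))/7 = 2 - (A + (4 + A² + 7*A))/7 = 2 - (4 + A² + 8*A)/7 = 2 + (-4/7 - 8*A/7 - A²/7) = 10/7 - 8*A/7 - A²/7)
93 - X(k(3)) = 93 - (10/7 - 8/7*3 - ⅐*3²) = 93 - (10/7 - 24/7 - ⅐*9) = 93 - (10/7 - 24/7 - 9/7) = 93 - 1*(-23/7) = 93 + 23/7 = 674/7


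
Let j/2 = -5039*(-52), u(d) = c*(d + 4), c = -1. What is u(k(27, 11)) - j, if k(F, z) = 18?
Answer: -524078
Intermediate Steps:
u(d) = -4 - d (u(d) = -(d + 4) = -(4 + d) = -4 - d)
j = 524056 (j = 2*(-5039*(-52)) = 2*262028 = 524056)
u(k(27, 11)) - j = (-4 - 1*18) - 1*524056 = (-4 - 18) - 524056 = -22 - 524056 = -524078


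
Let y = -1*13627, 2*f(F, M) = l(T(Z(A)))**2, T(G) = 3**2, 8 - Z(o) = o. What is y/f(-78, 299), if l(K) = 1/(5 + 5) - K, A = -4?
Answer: -2725400/7921 ≈ -344.07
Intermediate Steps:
Z(o) = 8 - o
T(G) = 9
l(K) = 1/10 - K
f(F, M) = 7921/200 (f(F, M) = (1/10 - 1*9)**2/2 = (1/10 - 9)**2/2 = (-89/10)**2/2 = (1/2)*(7921/100) = 7921/200)
y = -13627
y/f(-78, 299) = -13627/7921/200 = -13627*200/7921 = -2725400/7921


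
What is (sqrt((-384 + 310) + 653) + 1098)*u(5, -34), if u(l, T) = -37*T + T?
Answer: 1343952 + 1224*sqrt(579) ≈ 1.3734e+6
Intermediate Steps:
u(l, T) = -36*T
(sqrt((-384 + 310) + 653) + 1098)*u(5, -34) = (sqrt((-384 + 310) + 653) + 1098)*(-36*(-34)) = (sqrt(-74 + 653) + 1098)*1224 = (sqrt(579) + 1098)*1224 = (1098 + sqrt(579))*1224 = 1343952 + 1224*sqrt(579)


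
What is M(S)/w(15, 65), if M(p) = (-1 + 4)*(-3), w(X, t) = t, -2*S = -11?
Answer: -9/65 ≈ -0.13846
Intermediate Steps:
S = 11/2 (S = -1/2*(-11) = 11/2 ≈ 5.5000)
M(p) = -9 (M(p) = 3*(-3) = -9)
M(S)/w(15, 65) = -9/65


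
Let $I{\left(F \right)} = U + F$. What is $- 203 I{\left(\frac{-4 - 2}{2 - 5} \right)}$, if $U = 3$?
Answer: $-1015$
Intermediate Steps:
$I{\left(F \right)} = 3 + F$
$- 203 I{\left(\frac{-4 - 2}{2 - 5} \right)} = - 203 \left(3 + \frac{-4 - 2}{2 - 5}\right) = - 203 \left(3 - \frac{6}{-3}\right) = - 203 \left(3 - -2\right) = - 203 \left(3 + 2\right) = \left(-203\right) 5 = -1015$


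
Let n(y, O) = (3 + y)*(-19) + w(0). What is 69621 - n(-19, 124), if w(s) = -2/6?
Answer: 207952/3 ≈ 69317.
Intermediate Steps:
w(s) = -⅓ (w(s) = -2*⅙ = -⅓)
n(y, O) = -172/3 - 19*y (n(y, O) = (3 + y)*(-19) - ⅓ = (-57 - 19*y) - ⅓ = -172/3 - 19*y)
69621 - n(-19, 124) = 69621 - (-172/3 - 19*(-19)) = 69621 - (-172/3 + 361) = 69621 - 1*911/3 = 69621 - 911/3 = 207952/3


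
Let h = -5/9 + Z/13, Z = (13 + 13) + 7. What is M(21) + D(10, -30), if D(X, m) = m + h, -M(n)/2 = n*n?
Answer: -106472/117 ≈ -910.02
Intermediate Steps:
Z = 33 (Z = 26 + 7 = 33)
h = 232/117 (h = -5/9 + 33/13 = 232/117 ≈ 1.9829)
M(n) = -2*n² (M(n) = -2*n*n = -2*n²)
D(X, m) = 232/117 + m (D(X, m) = m + 232/117 = 232/117 + m)
M(21) + D(10, -30) = -2*21² + (232/117 - 30) = -2*441 - 3278/117 = -882 - 3278/117 = -106472/117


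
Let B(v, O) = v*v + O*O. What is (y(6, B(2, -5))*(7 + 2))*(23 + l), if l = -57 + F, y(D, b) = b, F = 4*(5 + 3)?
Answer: -522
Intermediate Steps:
F = 32 (F = 4*8 = 32)
B(v, O) = O² + v² (B(v, O) = v² + O² = O² + v²)
l = -25 (l = -57 + 32 = -25)
(y(6, B(2, -5))*(7 + 2))*(23 + l) = (((-5)² + 2²)*(7 + 2))*(23 - 25) = ((25 + 4)*9)*(-2) = (29*9)*(-2) = 261*(-2) = -522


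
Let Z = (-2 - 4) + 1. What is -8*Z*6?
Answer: 240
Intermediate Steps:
Z = -5 (Z = -6 + 1 = -5)
-8*Z*6 = -8*(-5)*6 = 40*6 = 240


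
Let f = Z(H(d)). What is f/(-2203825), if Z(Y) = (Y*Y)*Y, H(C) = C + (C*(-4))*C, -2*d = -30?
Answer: 27726165/88153 ≈ 314.52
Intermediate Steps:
d = 15 (d = -½*(-30) = 15)
H(C) = C - 4*C² (H(C) = C + (-4*C)*C = C - 4*C²)
Z(Y) = Y³ (Z(Y) = Y²*Y = Y³)
f = -693154125 (f = (15*(1 - 4*15))³ = (15*(1 - 60))³ = (15*(-59))³ = (-885)³ = -693154125)
f/(-2203825) = -693154125/(-2203825) = -693154125*(-1/2203825) = 27726165/88153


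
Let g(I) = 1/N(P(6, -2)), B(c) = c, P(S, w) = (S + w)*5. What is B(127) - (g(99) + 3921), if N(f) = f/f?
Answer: -3795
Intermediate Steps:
P(S, w) = 5*S + 5*w
N(f) = 1
g(I) = 1 (g(I) = 1/1 = 1)
B(127) - (g(99) + 3921) = 127 - (1 + 3921) = 127 - 1*3922 = 127 - 3922 = -3795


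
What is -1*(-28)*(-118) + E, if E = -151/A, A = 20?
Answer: -66231/20 ≈ -3311.6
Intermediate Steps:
E = -151/20 ≈ -7.5500
-1*(-28)*(-118) + E = -1*(-28)*(-118) - 151/20 = 28*(-118) - 151/20 = -3304 - 151/20 = -66231/20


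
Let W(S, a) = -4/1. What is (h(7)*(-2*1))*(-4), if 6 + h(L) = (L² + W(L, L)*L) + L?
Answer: 176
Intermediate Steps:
W(S, a) = -4 (W(S, a) = -4*1 = -4)
h(L) = -6 + L² - 3*L (h(L) = -6 + ((L² - 4*L) + L) = -6 + (L² - 3*L) = -6 + L² - 3*L)
(h(7)*(-2*1))*(-4) = ((-6 + 7² - 3*7)*(-2*1))*(-4) = ((-6 + 49 - 21)*(-2))*(-4) = (22*(-2))*(-4) = -44*(-4) = 176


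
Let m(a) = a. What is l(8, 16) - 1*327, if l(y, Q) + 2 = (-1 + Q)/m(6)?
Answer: -653/2 ≈ -326.50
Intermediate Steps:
l(y, Q) = -13/6 + Q/6 (l(y, Q) = -2 + (-1 + Q)/6 = -2 + (-1 + Q)*(⅙) = -2 + (-⅙ + Q/6) = -13/6 + Q/6)
l(8, 16) - 1*327 = (-13/6 + (⅙)*16) - 1*327 = (-13/6 + 8/3) - 327 = ½ - 327 = -653/2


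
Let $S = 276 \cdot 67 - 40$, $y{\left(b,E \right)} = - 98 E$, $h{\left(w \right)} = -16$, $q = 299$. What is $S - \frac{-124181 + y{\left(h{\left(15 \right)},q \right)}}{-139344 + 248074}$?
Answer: $\frac{2006439443}{108730} \approx 18453.0$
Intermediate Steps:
$S = 18452$ ($S = 18492 - 40 = 18452$)
$S - \frac{-124181 + y{\left(h{\left(15 \right)},q \right)}}{-139344 + 248074} = 18452 - \frac{-124181 - 29302}{-139344 + 248074} = 18452 - \frac{-124181 - 29302}{108730} = 18452 - \left(-153483\right) \frac{1}{108730} = 18452 - - \frac{153483}{108730} = 18452 + \frac{153483}{108730} = \frac{2006439443}{108730}$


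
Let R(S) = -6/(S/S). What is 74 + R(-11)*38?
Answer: -154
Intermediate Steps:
R(S) = -6 (R(S) = -6/1 = -6*1 = -6)
74 + R(-11)*38 = 74 - 6*38 = 74 - 228 = -154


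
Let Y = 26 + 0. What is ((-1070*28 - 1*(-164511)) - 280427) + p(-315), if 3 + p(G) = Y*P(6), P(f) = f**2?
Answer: -144943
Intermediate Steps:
Y = 26
p(G) = 933 (p(G) = -3 + 26*6**2 = -3 + 26*36 = -3 + 936 = 933)
((-1070*28 - 1*(-164511)) - 280427) + p(-315) = ((-1070*28 - 1*(-164511)) - 280427) + 933 = ((-29960 + 164511) - 280427) + 933 = (134551 - 280427) + 933 = -145876 + 933 = -144943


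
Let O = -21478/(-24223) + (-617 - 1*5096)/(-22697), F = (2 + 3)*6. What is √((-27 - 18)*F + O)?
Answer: I*√407718266991585989235/549789431 ≈ 36.727*I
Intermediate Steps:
F = 30 (F = 5*6 = 30)
O = 625872165/549789431 (O = -21478*(-1/24223) + (-617 - 5096)*(-1/22697) = 21478/24223 - 5713*(-1/22697) = 21478/24223 + 5713/22697 = 625872165/549789431 ≈ 1.1384)
√((-27 - 18)*F + O) = √((-27 - 18)*30 + 625872165/549789431) = √(-45*30 + 625872165/549789431) = √(-1350 + 625872165/549789431) = √(-741589859685/549789431) = I*√407718266991585989235/549789431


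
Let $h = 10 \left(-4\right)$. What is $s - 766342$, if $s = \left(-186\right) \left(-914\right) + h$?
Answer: $-596378$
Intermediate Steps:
$h = -40$
$s = 169964$ ($s = \left(-186\right) \left(-914\right) - 40 = 170004 - 40 = 169964$)
$s - 766342 = 169964 - 766342 = -596378$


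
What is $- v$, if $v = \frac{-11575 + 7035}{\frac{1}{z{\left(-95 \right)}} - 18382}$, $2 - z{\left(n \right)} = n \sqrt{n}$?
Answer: $\frac{4540 \left(- 95 \sqrt{95} + 2 i\right)}{- 36763 i + 1746290 \sqrt{95}} \approx -0.24698 + 1.4511 \cdot 10^{-8} i$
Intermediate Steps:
$z{\left(n \right)} = 2 - n^{\frac{3}{2}}$ ($z{\left(n \right)} = 2 - n \sqrt{n} = 2 - n^{\frac{3}{2}}$)
$v = - \frac{4540}{-18382 + \frac{1}{2 + 95 i \sqrt{95}}}$ ($v = \frac{-11575 + 7035}{\frac{1}{2 - \left(-95\right)^{\frac{3}{2}}} - 18382} = - \frac{4540}{\frac{1}{2 - - 95 i \sqrt{95}} - 18382} = - \frac{4540}{\frac{1}{2 + 95 i \sqrt{95}} - 18382} = - \frac{4540}{-18382 + \frac{1}{2 + 95 i \sqrt{95}}} \approx 0.24698 - 1.4511 \cdot 10^{-8} i$)
$- v = - \frac{4540 \left(- 2 i + 95 \sqrt{95}\right)}{- 36763 i + 1746290 \sqrt{95}}$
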